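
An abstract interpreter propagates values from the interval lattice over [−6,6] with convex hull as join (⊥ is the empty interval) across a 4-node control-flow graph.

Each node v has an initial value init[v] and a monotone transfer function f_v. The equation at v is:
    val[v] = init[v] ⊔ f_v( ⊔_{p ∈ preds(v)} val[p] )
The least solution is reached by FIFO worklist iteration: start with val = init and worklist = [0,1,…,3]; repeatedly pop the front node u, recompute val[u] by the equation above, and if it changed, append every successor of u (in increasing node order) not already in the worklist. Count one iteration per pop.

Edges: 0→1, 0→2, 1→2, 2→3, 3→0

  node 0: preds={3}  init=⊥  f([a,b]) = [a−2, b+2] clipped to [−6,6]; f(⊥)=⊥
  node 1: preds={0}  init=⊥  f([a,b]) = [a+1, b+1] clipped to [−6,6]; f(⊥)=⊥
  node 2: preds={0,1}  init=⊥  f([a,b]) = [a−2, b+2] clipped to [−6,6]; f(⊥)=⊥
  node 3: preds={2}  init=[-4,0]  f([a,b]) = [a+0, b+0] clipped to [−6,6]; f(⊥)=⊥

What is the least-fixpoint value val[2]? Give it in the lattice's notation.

Iteration log — 9 steps:
  step 1. node 0  ⊔preds=[-4,0]  new=[-6,2]  old=⊥  +wl: 
  step 2. node 1  ⊔preds=[-6,2]  new=[-5,3]  old=⊥  +wl: 
  step 3. node 2  ⊔preds=[-6,3]  new=[-6,5]  old=⊥  +wl: 
  step 4. node 3  ⊔preds=[-6,5]  new=[-6,5]  old=[-4,0]  +wl: 0
  step 5. node 0  ⊔preds=[-6,5]  new=[-6,6]  old=[-6,2]  +wl: 1,2
  step 6. node 1  ⊔preds=[-6,6]  new=[-5,6]  old=[-5,3]  +wl: 
  step 7. node 2  ⊔preds=[-6,6]  new=[-6,6]  old=[-6,5]  +wl: 3
  step 8. node 3  ⊔preds=[-6,6]  new=[-6,6]  old=[-6,5]  +wl: 0
  step 9. node 0  ⊔preds=[-6,6]  new=[-6,6]  stable

Least fixpoint reached:
  node 0: [-6,6]
  node 1: [-5,6]
  node 2: [-6,6]
  node 3: [-6,6]

[-6,6]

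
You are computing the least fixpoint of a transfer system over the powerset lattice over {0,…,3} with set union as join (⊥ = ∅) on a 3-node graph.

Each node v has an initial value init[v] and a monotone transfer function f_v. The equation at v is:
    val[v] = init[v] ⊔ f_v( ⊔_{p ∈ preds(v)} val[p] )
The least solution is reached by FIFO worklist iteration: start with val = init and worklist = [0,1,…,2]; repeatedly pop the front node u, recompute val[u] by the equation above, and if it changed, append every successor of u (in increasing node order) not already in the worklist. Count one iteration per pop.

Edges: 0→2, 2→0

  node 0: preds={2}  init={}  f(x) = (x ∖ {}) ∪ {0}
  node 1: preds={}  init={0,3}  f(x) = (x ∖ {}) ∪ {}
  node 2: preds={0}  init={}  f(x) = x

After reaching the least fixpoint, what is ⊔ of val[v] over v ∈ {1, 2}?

{0,3}

Trace (4 dequeues):
  [1] u=0 | in {} | out {0} | prev {} | push {}
  [2] u=1 | in {} | out {0,3} | ==
  [3] u=2 | in {0} | out {0} | prev {} | push {0}
  [4] u=0 | in {0} | out {0} | ==

Converged values:
  [0] {0}
  [1] {0,3}
  [2] {0}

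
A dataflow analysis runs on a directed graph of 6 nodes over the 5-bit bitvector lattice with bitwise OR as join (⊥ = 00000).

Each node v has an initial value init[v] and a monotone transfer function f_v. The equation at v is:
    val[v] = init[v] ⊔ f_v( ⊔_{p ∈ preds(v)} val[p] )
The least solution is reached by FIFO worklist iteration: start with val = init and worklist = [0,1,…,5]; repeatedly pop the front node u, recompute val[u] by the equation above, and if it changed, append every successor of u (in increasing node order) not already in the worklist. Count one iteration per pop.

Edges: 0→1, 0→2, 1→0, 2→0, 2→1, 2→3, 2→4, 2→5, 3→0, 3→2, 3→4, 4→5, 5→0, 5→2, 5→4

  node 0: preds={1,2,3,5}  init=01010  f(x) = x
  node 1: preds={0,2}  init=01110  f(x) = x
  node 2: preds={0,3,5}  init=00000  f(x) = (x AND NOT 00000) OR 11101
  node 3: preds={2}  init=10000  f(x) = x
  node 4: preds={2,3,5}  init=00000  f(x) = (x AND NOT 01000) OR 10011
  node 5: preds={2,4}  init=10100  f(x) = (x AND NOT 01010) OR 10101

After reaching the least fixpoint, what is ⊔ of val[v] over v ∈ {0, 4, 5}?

11111

Trace (11 dequeues):
  [1] u=0 | in 11110 | out 11110 | prev 01010 | push {}
  [2] u=1 | in 11110 | out 11110 | prev 01110 | push {0}
  [3] u=2 | in 11110 | out 11111 | prev 00000 | push {1}
  [4] u=3 | in 11111 | out 11111 | prev 10000 | push {2}
  [5] u=4 | in 11111 | out 10111 | prev 00000 | push {}
  [6] u=5 | in 11111 | out 10101 | prev 10100 | push {4}
  [7] u=0 | in 11111 | out 11111 | prev 11110 | push {}
  [8] u=1 | in 11111 | out 11111 | prev 11110 | push {0}
  [9] u=2 | in 11111 | out 11111 | ==
  [10] u=4 | in 11111 | out 10111 | ==
  [11] u=0 | in 11111 | out 11111 | ==

Converged values:
  [0] 11111
  [1] 11111
  [2] 11111
  [3] 11111
  [4] 10111
  [5] 10101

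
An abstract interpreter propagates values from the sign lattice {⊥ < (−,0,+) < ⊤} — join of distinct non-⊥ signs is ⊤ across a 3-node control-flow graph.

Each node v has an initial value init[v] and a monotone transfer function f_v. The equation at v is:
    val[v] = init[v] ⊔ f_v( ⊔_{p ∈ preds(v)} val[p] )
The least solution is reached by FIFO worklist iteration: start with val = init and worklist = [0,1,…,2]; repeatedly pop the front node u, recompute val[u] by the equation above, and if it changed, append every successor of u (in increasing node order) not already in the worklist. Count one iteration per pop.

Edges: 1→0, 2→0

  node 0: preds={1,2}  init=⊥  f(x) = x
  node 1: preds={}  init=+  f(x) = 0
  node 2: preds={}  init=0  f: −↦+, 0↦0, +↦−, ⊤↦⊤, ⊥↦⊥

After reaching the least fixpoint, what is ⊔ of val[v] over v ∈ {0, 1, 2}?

⊤

Worklist (4 pops):
  #1 pop 0: in=⊤ → ⊤ (was ⊥); enqueue []
  #2 pop 1: in=⊥ → ⊤ (was +); enqueue [0]
  #3 pop 2: in=⊥ → 0 (no change)
  #4 pop 0: in=⊤ → ⊤ (no change)

Fixpoint:
  val[0] = ⊤
  val[1] = ⊤
  val[2] = 0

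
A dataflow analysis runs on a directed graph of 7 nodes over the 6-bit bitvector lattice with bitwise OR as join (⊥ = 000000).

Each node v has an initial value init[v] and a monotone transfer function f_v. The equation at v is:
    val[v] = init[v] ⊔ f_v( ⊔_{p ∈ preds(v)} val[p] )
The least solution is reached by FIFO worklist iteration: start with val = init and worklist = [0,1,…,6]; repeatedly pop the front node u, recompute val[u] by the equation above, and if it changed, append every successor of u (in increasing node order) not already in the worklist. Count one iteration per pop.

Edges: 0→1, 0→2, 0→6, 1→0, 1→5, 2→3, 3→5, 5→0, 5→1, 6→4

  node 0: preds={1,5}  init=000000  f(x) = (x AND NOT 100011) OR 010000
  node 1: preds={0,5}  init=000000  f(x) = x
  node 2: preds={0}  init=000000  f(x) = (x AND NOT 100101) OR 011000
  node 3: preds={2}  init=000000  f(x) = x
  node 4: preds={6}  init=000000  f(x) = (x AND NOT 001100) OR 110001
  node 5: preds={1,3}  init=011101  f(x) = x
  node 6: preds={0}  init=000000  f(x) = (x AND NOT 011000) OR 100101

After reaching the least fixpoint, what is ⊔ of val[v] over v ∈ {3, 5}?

011101

Worklist (9 pops):
  #1 pop 0: in=011101 → 011100 (was 000000); enqueue []
  #2 pop 1: in=011101 → 011101 (was 000000); enqueue [0]
  #3 pop 2: in=011100 → 011000 (was 000000); enqueue []
  #4 pop 3: in=011000 → 011000 (was 000000); enqueue []
  #5 pop 4: in=000000 → 110001 (was 000000); enqueue []
  #6 pop 5: in=011101 → 011101 (no change)
  #7 pop 6: in=011100 → 100101 (was 000000); enqueue [4]
  #8 pop 0: in=011101 → 011100 (no change)
  #9 pop 4: in=100101 → 110001 (no change)

Fixpoint:
  val[0] = 011100
  val[1] = 011101
  val[2] = 011000
  val[3] = 011000
  val[4] = 110001
  val[5] = 011101
  val[6] = 100101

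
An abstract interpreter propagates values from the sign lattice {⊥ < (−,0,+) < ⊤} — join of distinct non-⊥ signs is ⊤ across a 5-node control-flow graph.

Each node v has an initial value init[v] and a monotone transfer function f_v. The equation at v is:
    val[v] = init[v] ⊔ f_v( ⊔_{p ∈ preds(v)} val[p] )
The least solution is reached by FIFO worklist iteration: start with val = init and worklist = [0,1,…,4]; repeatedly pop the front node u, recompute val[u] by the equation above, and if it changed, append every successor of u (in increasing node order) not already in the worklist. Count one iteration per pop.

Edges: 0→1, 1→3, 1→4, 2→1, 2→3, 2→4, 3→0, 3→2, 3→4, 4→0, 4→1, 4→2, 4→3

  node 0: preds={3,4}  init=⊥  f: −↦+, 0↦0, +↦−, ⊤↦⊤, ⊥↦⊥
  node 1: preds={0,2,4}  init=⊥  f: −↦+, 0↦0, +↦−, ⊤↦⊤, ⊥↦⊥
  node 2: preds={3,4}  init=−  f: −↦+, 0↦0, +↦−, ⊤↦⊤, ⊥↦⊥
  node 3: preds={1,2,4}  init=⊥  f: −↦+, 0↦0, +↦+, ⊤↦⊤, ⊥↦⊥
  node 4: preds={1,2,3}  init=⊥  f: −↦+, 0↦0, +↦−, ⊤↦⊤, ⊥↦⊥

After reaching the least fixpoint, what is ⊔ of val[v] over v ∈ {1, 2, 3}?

Trace (10 dequeues):
  [1] u=0 | in ⊥ | out ⊥ | ==
  [2] u=1 | in − | out + | prev ⊥ | push {}
  [3] u=2 | in ⊥ | out − | ==
  [4] u=3 | in ⊤ | out ⊤ | prev ⊥ | push {0,2}
  [5] u=4 | in ⊤ | out ⊤ | prev ⊥ | push {1,3}
  [6] u=0 | in ⊤ | out ⊤ | prev ⊥ | push {}
  [7] u=2 | in ⊤ | out ⊤ | prev − | push {4}
  [8] u=1 | in ⊤ | out ⊤ | prev + | push {}
  [9] u=3 | in ⊤ | out ⊤ | ==
  [10] u=4 | in ⊤ | out ⊤ | ==

Converged values:
  [0] ⊤
  [1] ⊤
  [2] ⊤
  [3] ⊤
  [4] ⊤

⊤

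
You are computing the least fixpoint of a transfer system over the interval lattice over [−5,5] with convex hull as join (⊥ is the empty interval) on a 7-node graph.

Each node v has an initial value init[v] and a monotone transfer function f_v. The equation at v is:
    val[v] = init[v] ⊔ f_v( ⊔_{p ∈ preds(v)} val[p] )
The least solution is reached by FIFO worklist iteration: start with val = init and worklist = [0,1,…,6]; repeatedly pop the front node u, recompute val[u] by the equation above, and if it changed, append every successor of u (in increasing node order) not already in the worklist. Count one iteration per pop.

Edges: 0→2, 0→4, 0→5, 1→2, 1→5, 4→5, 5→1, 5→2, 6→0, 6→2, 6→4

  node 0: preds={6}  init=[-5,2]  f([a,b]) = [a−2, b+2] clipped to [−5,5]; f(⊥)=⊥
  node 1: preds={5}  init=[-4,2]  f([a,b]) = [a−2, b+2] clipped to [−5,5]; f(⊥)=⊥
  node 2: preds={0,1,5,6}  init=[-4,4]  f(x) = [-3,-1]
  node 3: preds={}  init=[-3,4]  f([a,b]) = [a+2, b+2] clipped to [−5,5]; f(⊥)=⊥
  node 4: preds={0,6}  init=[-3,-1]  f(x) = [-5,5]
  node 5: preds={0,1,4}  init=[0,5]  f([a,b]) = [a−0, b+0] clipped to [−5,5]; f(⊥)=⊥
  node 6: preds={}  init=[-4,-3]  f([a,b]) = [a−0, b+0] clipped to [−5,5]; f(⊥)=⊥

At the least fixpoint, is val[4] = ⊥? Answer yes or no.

no

Worklist (10 pops):
  #1 pop 0: in=[-4,-3] → [-5,2] (no change)
  #2 pop 1: in=[0,5] → [-4,5] (was [-4,2]); enqueue []
  #3 pop 2: in=[-5,5] → [-4,4] (no change)
  #4 pop 3: in=⊥ → [-3,4] (no change)
  #5 pop 4: in=[-5,2] → [-5,5] (was [-3,-1]); enqueue []
  #6 pop 5: in=[-5,5] → [-5,5] (was [0,5]); enqueue [1,2]
  #7 pop 6: in=⊥ → [-4,-3] (no change)
  #8 pop 1: in=[-5,5] → [-5,5] (was [-4,5]); enqueue [5]
  #9 pop 2: in=[-5,5] → [-4,4] (no change)
  #10 pop 5: in=[-5,5] → [-5,5] (no change)

Fixpoint:
  val[0] = [-5,2]
  val[1] = [-5,5]
  val[2] = [-4,4]
  val[3] = [-3,4]
  val[4] = [-5,5]
  val[5] = [-5,5]
  val[6] = [-4,-3]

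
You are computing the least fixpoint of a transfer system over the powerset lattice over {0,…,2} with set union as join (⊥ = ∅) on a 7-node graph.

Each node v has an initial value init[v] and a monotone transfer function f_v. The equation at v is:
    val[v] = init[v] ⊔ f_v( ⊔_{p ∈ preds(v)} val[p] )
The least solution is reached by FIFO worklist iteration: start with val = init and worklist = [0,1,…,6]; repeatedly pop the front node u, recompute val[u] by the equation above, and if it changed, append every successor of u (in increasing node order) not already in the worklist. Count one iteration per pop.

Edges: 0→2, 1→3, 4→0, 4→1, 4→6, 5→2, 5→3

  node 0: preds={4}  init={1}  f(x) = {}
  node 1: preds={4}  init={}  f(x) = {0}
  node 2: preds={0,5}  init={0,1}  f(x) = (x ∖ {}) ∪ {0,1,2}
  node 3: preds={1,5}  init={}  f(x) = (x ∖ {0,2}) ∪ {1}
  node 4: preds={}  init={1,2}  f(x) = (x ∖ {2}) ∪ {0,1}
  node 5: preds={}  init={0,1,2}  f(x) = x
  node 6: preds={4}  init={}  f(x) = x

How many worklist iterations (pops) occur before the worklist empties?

Trace (9 dequeues):
  [1] u=0 | in {1,2} | out {1} | ==
  [2] u=1 | in {1,2} | out {0} | prev {} | push {}
  [3] u=2 | in {0,1,2} | out {0,1,2} | prev {0,1} | push {}
  [4] u=3 | in {0,1,2} | out {1} | prev {} | push {}
  [5] u=4 | in {} | out {0,1,2} | prev {1,2} | push {0,1}
  [6] u=5 | in {} | out {0,1,2} | ==
  [7] u=6 | in {0,1,2} | out {0,1,2} | prev {} | push {}
  [8] u=0 | in {0,1,2} | out {1} | ==
  [9] u=1 | in {0,1,2} | out {0} | ==

Converged values:
  [0] {1}
  [1] {0}
  [2] {0,1,2}
  [3] {1}
  [4] {0,1,2}
  [5] {0,1,2}
  [6] {0,1,2}

9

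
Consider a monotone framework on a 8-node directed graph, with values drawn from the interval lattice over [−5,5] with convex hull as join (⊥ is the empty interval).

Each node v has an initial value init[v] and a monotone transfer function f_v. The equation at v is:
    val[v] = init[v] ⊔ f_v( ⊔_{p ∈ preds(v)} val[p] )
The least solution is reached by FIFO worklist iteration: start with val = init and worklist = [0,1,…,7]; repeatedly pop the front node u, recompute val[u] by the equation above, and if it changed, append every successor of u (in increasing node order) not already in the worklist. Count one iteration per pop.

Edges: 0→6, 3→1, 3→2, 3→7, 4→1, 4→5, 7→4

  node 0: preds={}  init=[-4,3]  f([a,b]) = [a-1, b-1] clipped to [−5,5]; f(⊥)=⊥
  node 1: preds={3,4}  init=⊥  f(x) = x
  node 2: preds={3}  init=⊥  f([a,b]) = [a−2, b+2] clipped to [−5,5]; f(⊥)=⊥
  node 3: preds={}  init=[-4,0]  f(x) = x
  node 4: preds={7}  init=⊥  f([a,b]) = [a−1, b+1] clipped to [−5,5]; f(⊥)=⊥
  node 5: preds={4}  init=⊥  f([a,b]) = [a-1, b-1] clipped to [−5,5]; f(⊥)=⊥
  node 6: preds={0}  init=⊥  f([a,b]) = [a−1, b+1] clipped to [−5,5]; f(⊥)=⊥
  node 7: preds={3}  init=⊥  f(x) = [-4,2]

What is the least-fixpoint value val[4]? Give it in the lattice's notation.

[-5,3]

Iteration log — 11 steps:
  step 1. node 0  ⊔preds=⊥  new=[-4,3]  stable
  step 2. node 1  ⊔preds=[-4,0]  new=[-4,0]  old=⊥  +wl: 
  step 3. node 2  ⊔preds=[-4,0]  new=[-5,2]  old=⊥  +wl: 
  step 4. node 3  ⊔preds=⊥  new=[-4,0]  stable
  step 5. node 4  ⊔preds=⊥  new=⊥  stable
  step 6. node 5  ⊔preds=⊥  new=⊥  stable
  step 7. node 6  ⊔preds=[-4,3]  new=[-5,4]  old=⊥  +wl: 
  step 8. node 7  ⊔preds=[-4,0]  new=[-4,2]  old=⊥  +wl: 4
  step 9. node 4  ⊔preds=[-4,2]  new=[-5,3]  old=⊥  +wl: 1,5
  step 10. node 1  ⊔preds=[-5,3]  new=[-5,3]  old=[-4,0]  +wl: 
  step 11. node 5  ⊔preds=[-5,3]  new=[-5,2]  old=⊥  +wl: 

Least fixpoint reached:
  node 0: [-4,3]
  node 1: [-5,3]
  node 2: [-5,2]
  node 3: [-4,0]
  node 4: [-5,3]
  node 5: [-5,2]
  node 6: [-5,4]
  node 7: [-4,2]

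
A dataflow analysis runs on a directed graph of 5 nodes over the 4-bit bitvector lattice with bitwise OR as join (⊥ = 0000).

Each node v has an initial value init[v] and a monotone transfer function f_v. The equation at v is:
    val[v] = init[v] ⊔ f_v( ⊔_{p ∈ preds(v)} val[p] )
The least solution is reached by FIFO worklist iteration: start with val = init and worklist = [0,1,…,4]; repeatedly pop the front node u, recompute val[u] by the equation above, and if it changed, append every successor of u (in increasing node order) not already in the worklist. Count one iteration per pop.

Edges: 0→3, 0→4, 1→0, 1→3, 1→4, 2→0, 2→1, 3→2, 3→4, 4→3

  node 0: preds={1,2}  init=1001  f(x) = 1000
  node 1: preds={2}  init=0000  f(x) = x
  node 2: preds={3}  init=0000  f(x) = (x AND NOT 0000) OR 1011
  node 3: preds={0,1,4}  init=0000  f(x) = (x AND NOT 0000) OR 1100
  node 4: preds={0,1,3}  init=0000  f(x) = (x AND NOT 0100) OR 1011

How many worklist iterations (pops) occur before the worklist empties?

16

Iteration log — 16 steps:
  step 1. node 0  ⊔preds=0000  new=1001  stable
  step 2. node 1  ⊔preds=0000  new=0000  stable
  step 3. node 2  ⊔preds=0000  new=1011  old=0000  +wl: 0,1
  step 4. node 3  ⊔preds=1001  new=1101  old=0000  +wl: 2
  step 5. node 4  ⊔preds=1101  new=1011  old=0000  +wl: 3
  step 6. node 0  ⊔preds=1011  new=1001  stable
  step 7. node 1  ⊔preds=1011  new=1011  old=0000  +wl: 0,4
  step 8. node 2  ⊔preds=1101  new=1111  old=1011  +wl: 1
  step 9. node 3  ⊔preds=1011  new=1111  old=1101  +wl: 2
  step 10. node 0  ⊔preds=1111  new=1001  stable
  step 11. node 4  ⊔preds=1111  new=1011  stable
  step 12. node 1  ⊔preds=1111  new=1111  old=1011  +wl: 0,3,4
  step 13. node 2  ⊔preds=1111  new=1111  stable
  step 14. node 0  ⊔preds=1111  new=1001  stable
  step 15. node 3  ⊔preds=1111  new=1111  stable
  step 16. node 4  ⊔preds=1111  new=1011  stable

Least fixpoint reached:
  node 0: 1001
  node 1: 1111
  node 2: 1111
  node 3: 1111
  node 4: 1011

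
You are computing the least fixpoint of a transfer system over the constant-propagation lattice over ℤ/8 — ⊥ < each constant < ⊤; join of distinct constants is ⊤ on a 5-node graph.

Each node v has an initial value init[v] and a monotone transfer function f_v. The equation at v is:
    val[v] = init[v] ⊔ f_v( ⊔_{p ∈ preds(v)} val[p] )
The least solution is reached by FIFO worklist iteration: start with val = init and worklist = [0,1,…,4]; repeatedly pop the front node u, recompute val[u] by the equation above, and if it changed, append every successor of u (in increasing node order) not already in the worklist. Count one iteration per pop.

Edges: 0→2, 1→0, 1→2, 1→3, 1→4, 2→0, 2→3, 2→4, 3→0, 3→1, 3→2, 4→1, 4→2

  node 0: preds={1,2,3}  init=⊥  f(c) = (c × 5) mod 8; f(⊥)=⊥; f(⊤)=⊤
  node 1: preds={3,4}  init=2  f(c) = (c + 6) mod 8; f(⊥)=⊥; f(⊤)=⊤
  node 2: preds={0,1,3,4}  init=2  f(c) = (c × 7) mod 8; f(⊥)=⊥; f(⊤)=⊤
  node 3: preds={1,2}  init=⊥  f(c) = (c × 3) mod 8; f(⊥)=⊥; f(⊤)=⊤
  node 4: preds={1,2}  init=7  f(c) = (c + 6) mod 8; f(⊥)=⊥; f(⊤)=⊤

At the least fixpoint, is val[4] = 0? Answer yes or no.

Iteration log — 8 steps:
  step 1. node 0  ⊔preds=2  new=2  old=⊥  +wl: 
  step 2. node 1  ⊔preds=7  new=⊤  old=2  +wl: 0
  step 3. node 2  ⊔preds=⊤  new=⊤  old=2  +wl: 
  step 4. node 3  ⊔preds=⊤  new=⊤  old=⊥  +wl: 1,2
  step 5. node 4  ⊔preds=⊤  new=⊤  old=7  +wl: 
  step 6. node 0  ⊔preds=⊤  new=⊤  old=2  +wl: 
  step 7. node 1  ⊔preds=⊤  new=⊤  stable
  step 8. node 2  ⊔preds=⊤  new=⊤  stable

Least fixpoint reached:
  node 0: ⊤
  node 1: ⊤
  node 2: ⊤
  node 3: ⊤
  node 4: ⊤

no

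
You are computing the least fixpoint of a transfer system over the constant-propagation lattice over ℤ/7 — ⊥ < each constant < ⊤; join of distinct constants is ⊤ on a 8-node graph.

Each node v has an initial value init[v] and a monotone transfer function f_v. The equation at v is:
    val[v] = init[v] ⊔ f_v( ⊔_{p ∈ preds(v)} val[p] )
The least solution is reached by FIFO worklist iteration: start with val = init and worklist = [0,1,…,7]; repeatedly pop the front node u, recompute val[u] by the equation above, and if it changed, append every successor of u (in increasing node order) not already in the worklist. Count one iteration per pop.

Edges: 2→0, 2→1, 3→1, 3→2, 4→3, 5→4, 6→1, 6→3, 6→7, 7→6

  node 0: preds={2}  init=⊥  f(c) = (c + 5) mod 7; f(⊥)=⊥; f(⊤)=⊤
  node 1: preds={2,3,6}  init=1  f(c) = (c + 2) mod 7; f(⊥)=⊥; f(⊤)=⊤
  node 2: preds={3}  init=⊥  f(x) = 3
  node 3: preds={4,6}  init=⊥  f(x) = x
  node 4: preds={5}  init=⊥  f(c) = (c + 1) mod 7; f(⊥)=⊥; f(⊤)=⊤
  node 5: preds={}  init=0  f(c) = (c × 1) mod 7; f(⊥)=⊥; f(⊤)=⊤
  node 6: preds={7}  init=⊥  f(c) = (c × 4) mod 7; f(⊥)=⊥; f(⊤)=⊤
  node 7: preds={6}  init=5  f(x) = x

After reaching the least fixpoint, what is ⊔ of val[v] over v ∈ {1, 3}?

Trace (16 dequeues):
  [1] u=0 | in ⊥ | out ⊥ | ==
  [2] u=1 | in ⊥ | out 1 | ==
  [3] u=2 | in ⊥ | out 3 | prev ⊥ | push {0,1}
  [4] u=3 | in ⊥ | out ⊥ | ==
  [5] u=4 | in 0 | out 1 | prev ⊥ | push {3}
  [6] u=5 | in ⊥ | out 0 | ==
  [7] u=6 | in 5 | out 6 | prev ⊥ | push {}
  [8] u=7 | in 6 | out ⊤ | prev 5 | push {6}
  [9] u=0 | in 3 | out 1 | prev ⊥ | push {}
  [10] u=1 | in ⊤ | out ⊤ | prev 1 | push {}
  [11] u=3 | in ⊤ | out ⊤ | prev ⊥ | push {1,2}
  [12] u=6 | in ⊤ | out ⊤ | prev 6 | push {3,7}
  [13] u=1 | in ⊤ | out ⊤ | ==
  [14] u=2 | in ⊤ | out 3 | ==
  [15] u=3 | in ⊤ | out ⊤ | ==
  [16] u=7 | in ⊤ | out ⊤ | ==

Converged values:
  [0] 1
  [1] ⊤
  [2] 3
  [3] ⊤
  [4] 1
  [5] 0
  [6] ⊤
  [7] ⊤

⊤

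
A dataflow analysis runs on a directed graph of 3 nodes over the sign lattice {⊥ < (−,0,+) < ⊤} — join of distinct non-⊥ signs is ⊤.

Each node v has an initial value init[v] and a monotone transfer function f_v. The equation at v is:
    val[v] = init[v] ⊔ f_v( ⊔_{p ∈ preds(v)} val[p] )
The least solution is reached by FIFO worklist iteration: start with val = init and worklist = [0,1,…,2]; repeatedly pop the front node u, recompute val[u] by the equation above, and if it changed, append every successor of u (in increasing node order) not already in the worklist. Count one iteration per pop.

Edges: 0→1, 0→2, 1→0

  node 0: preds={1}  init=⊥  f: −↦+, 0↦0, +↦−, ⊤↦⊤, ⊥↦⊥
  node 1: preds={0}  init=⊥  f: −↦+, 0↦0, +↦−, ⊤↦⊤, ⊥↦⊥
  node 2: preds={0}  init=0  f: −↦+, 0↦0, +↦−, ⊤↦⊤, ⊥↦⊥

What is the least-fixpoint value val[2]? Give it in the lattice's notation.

Trace (3 dequeues):
  [1] u=0 | in ⊥ | out ⊥ | ==
  [2] u=1 | in ⊥ | out ⊥ | ==
  [3] u=2 | in ⊥ | out 0 | ==

Converged values:
  [0] ⊥
  [1] ⊥
  [2] 0

0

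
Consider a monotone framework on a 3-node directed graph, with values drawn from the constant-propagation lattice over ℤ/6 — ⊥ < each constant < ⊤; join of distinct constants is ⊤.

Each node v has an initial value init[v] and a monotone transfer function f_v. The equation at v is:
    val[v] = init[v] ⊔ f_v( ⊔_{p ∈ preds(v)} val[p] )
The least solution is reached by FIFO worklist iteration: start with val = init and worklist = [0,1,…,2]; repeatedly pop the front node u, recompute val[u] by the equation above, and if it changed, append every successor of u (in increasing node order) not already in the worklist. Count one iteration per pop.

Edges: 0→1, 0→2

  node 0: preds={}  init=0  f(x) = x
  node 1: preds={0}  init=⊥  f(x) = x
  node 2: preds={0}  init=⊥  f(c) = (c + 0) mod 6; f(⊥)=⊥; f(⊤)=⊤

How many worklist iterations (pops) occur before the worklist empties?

Iteration log — 3 steps:
  step 1. node 0  ⊔preds=⊥  new=0  stable
  step 2. node 1  ⊔preds=0  new=0  old=⊥  +wl: 
  step 3. node 2  ⊔preds=0  new=0  old=⊥  +wl: 

Least fixpoint reached:
  node 0: 0
  node 1: 0
  node 2: 0

3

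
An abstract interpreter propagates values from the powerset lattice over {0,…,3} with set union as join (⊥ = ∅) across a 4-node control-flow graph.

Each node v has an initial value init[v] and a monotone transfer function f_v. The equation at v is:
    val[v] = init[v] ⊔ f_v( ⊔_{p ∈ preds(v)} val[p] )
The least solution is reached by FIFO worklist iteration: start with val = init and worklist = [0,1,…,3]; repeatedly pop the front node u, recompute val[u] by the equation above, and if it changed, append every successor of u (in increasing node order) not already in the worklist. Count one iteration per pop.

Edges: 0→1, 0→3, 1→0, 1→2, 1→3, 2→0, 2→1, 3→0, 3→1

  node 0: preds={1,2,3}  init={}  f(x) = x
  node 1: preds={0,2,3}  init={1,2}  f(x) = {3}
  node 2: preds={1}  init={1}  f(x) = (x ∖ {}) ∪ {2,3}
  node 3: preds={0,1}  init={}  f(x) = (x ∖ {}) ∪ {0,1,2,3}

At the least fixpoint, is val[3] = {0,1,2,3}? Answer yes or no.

yes

Iteration log — 7 steps:
  step 1. node 0  ⊔preds={1,2}  new={1,2}  old={}  +wl: 
  step 2. node 1  ⊔preds={1,2}  new={1,2,3}  old={1,2}  +wl: 0
  step 3. node 2  ⊔preds={1,2,3}  new={1,2,3}  old={1}  +wl: 1
  step 4. node 3  ⊔preds={1,2,3}  new={0,1,2,3}  old={}  +wl: 
  step 5. node 0  ⊔preds={0,1,2,3}  new={0,1,2,3}  old={1,2}  +wl: 3
  step 6. node 1  ⊔preds={0,1,2,3}  new={1,2,3}  stable
  step 7. node 3  ⊔preds={0,1,2,3}  new={0,1,2,3}  stable

Least fixpoint reached:
  node 0: {0,1,2,3}
  node 1: {1,2,3}
  node 2: {1,2,3}
  node 3: {0,1,2,3}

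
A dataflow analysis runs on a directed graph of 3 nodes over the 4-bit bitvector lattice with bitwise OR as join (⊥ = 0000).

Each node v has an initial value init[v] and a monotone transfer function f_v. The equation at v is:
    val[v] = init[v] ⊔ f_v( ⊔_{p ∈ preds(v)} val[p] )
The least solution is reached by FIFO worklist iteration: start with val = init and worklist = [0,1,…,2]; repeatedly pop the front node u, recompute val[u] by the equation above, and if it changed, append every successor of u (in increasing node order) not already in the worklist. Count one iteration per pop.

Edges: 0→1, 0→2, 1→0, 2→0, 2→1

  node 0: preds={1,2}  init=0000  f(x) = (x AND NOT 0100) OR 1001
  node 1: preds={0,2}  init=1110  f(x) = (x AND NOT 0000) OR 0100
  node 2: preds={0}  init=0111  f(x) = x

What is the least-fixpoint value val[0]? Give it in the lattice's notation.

Trace (5 dequeues):
  [1] u=0 | in 1111 | out 1011 | prev 0000 | push {}
  [2] u=1 | in 1111 | out 1111 | prev 1110 | push {0}
  [3] u=2 | in 1011 | out 1111 | prev 0111 | push {1}
  [4] u=0 | in 1111 | out 1011 | ==
  [5] u=1 | in 1111 | out 1111 | ==

Converged values:
  [0] 1011
  [1] 1111
  [2] 1111

1011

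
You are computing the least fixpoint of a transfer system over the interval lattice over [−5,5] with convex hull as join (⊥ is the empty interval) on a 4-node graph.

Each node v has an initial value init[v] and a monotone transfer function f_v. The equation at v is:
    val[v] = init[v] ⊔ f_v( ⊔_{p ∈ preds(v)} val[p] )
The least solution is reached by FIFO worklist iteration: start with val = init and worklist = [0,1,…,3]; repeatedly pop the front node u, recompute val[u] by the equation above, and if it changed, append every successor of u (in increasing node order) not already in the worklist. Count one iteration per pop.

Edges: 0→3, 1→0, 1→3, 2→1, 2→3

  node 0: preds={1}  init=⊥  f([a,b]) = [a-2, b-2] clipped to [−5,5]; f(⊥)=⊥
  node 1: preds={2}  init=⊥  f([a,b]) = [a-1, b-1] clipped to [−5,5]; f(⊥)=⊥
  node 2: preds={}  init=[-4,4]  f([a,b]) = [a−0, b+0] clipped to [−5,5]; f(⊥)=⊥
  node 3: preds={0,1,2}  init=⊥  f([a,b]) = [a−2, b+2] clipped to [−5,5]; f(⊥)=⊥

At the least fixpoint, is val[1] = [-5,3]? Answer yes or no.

Iteration log — 6 steps:
  step 1. node 0  ⊔preds=⊥  new=⊥  stable
  step 2. node 1  ⊔preds=[-4,4]  new=[-5,3]  old=⊥  +wl: 0
  step 3. node 2  ⊔preds=⊥  new=[-4,4]  stable
  step 4. node 3  ⊔preds=[-5,4]  new=[-5,5]  old=⊥  +wl: 
  step 5. node 0  ⊔preds=[-5,3]  new=[-5,1]  old=⊥  +wl: 3
  step 6. node 3  ⊔preds=[-5,4]  new=[-5,5]  stable

Least fixpoint reached:
  node 0: [-5,1]
  node 1: [-5,3]
  node 2: [-4,4]
  node 3: [-5,5]

yes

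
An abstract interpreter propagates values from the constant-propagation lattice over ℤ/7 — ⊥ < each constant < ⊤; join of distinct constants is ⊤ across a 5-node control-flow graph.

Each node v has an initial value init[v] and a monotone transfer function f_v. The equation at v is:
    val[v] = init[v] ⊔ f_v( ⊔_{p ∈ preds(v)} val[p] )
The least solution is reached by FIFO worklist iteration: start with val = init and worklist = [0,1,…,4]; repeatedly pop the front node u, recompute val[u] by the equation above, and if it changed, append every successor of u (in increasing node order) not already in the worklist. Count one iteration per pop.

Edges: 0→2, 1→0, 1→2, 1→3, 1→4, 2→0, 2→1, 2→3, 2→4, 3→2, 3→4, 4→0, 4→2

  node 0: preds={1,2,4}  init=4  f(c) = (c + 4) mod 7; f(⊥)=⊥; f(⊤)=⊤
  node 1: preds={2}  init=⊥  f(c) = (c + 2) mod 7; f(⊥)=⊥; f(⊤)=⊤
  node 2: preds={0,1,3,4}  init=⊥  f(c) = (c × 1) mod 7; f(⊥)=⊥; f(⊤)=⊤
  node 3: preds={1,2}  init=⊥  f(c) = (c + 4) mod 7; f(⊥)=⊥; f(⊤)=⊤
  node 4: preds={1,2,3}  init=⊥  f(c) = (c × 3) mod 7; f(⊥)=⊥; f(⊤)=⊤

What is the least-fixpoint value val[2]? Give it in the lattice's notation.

⊤

Worklist (16 pops):
  #1 pop 0: in=⊥ → 4 (no change)
  #2 pop 1: in=⊥ → ⊥ (no change)
  #3 pop 2: in=4 → 4 (was ⊥); enqueue [0,1]
  #4 pop 3: in=4 → 1 (was ⊥); enqueue [2]
  #5 pop 4: in=⊤ → ⊤ (was ⊥); enqueue []
  #6 pop 0: in=⊤ → ⊤ (was 4); enqueue []
  #7 pop 1: in=4 → 6 (was ⊥); enqueue [0,3,4]
  #8 pop 2: in=⊤ → ⊤ (was 4); enqueue [1]
  #9 pop 0: in=⊤ → ⊤ (no change)
  #10 pop 3: in=⊤ → ⊤ (was 1); enqueue [2]
  #11 pop 4: in=⊤ → ⊤ (no change)
  #12 pop 1: in=⊤ → ⊤ (was 6); enqueue [0,3,4]
  #13 pop 2: in=⊤ → ⊤ (no change)
  #14 pop 0: in=⊤ → ⊤ (no change)
  #15 pop 3: in=⊤ → ⊤ (no change)
  #16 pop 4: in=⊤ → ⊤ (no change)

Fixpoint:
  val[0] = ⊤
  val[1] = ⊤
  val[2] = ⊤
  val[3] = ⊤
  val[4] = ⊤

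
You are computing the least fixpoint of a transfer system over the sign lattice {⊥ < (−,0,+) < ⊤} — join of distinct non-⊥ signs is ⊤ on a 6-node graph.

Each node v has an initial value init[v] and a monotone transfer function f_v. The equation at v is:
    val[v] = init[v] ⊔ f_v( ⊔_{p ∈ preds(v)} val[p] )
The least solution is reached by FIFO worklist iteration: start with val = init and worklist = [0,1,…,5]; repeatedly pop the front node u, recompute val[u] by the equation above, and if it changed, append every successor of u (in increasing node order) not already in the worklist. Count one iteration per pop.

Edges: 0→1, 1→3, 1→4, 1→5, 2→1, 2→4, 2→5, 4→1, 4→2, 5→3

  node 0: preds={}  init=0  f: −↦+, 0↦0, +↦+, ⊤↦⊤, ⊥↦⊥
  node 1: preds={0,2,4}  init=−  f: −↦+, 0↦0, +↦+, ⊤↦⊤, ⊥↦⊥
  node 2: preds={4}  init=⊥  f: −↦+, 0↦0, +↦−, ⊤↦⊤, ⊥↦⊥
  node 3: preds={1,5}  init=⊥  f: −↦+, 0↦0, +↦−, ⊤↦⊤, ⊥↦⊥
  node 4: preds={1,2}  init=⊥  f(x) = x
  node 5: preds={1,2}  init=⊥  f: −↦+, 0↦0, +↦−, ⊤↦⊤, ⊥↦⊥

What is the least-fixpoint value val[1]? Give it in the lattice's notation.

Worklist (12 pops):
  #1 pop 0: in=⊥ → 0 (no change)
  #2 pop 1: in=0 → ⊤ (was −); enqueue []
  #3 pop 2: in=⊥ → ⊥ (no change)
  #4 pop 3: in=⊤ → ⊤ (was ⊥); enqueue []
  #5 pop 4: in=⊤ → ⊤ (was ⊥); enqueue [1,2]
  #6 pop 5: in=⊤ → ⊤ (was ⊥); enqueue [3]
  #7 pop 1: in=⊤ → ⊤ (no change)
  #8 pop 2: in=⊤ → ⊤ (was ⊥); enqueue [1,4,5]
  #9 pop 3: in=⊤ → ⊤ (no change)
  #10 pop 1: in=⊤ → ⊤ (no change)
  #11 pop 4: in=⊤ → ⊤ (no change)
  #12 pop 5: in=⊤ → ⊤ (no change)

Fixpoint:
  val[0] = 0
  val[1] = ⊤
  val[2] = ⊤
  val[3] = ⊤
  val[4] = ⊤
  val[5] = ⊤

⊤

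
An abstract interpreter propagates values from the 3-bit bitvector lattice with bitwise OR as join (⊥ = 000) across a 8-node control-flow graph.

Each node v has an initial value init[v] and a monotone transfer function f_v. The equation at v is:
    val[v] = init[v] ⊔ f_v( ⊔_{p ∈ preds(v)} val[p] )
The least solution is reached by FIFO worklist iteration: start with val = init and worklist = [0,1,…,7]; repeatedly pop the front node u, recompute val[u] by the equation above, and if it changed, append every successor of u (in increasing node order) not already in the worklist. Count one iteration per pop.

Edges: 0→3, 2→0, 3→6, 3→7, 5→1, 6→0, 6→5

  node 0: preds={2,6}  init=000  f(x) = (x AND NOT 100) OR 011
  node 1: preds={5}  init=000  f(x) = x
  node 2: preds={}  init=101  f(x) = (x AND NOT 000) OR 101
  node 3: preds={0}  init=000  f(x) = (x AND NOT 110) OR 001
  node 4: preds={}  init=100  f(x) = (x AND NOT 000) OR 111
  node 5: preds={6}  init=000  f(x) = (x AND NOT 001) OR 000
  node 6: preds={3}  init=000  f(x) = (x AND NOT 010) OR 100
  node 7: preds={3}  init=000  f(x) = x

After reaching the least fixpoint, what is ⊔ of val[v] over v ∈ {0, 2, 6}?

111

Trace (11 dequeues):
  [1] u=0 | in 101 | out 011 | prev 000 | push {}
  [2] u=1 | in 000 | out 000 | ==
  [3] u=2 | in 000 | out 101 | ==
  [4] u=3 | in 011 | out 001 | prev 000 | push {}
  [5] u=4 | in 000 | out 111 | prev 100 | push {}
  [6] u=5 | in 000 | out 000 | ==
  [7] u=6 | in 001 | out 101 | prev 000 | push {0,5}
  [8] u=7 | in 001 | out 001 | prev 000 | push {}
  [9] u=0 | in 101 | out 011 | ==
  [10] u=5 | in 101 | out 100 | prev 000 | push {1}
  [11] u=1 | in 100 | out 100 | prev 000 | push {}

Converged values:
  [0] 011
  [1] 100
  [2] 101
  [3] 001
  [4] 111
  [5] 100
  [6] 101
  [7] 001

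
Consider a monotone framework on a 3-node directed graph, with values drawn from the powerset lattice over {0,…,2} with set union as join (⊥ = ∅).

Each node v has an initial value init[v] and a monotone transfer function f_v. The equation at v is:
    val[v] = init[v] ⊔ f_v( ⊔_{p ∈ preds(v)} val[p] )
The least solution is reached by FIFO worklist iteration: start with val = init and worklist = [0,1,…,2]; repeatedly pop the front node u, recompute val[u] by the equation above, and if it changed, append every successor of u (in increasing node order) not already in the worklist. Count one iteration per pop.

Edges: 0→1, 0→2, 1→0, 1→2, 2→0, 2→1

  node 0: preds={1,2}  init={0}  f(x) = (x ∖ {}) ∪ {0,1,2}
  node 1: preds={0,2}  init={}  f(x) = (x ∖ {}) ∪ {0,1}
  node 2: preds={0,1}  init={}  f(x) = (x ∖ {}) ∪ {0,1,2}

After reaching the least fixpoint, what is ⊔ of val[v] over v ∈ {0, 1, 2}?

{0,1,2}

Trace (5 dequeues):
  [1] u=0 | in {} | out {0,1,2} | prev {0} | push {}
  [2] u=1 | in {0,1,2} | out {0,1,2} | prev {} | push {0}
  [3] u=2 | in {0,1,2} | out {0,1,2} | prev {} | push {1}
  [4] u=0 | in {0,1,2} | out {0,1,2} | ==
  [5] u=1 | in {0,1,2} | out {0,1,2} | ==

Converged values:
  [0] {0,1,2}
  [1] {0,1,2}
  [2] {0,1,2}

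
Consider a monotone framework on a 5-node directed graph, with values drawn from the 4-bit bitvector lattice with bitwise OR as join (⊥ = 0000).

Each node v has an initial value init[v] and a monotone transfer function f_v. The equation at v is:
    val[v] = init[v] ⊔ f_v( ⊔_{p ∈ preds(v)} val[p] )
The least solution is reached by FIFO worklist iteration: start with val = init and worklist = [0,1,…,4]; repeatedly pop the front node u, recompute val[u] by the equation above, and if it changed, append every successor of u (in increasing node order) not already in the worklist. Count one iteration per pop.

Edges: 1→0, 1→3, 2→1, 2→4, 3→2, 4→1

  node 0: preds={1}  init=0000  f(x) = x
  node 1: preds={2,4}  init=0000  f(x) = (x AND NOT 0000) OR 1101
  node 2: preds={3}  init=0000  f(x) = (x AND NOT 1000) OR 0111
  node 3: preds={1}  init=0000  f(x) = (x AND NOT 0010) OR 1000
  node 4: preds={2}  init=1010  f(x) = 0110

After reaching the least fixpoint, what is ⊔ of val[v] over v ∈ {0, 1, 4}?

Worklist (8 pops):
  #1 pop 0: in=0000 → 0000 (no change)
  #2 pop 1: in=1010 → 1111 (was 0000); enqueue [0]
  #3 pop 2: in=0000 → 0111 (was 0000); enqueue [1]
  #4 pop 3: in=1111 → 1101 (was 0000); enqueue [2]
  #5 pop 4: in=0111 → 1110 (was 1010); enqueue []
  #6 pop 0: in=1111 → 1111 (was 0000); enqueue []
  #7 pop 1: in=1111 → 1111 (no change)
  #8 pop 2: in=1101 → 0111 (no change)

Fixpoint:
  val[0] = 1111
  val[1] = 1111
  val[2] = 0111
  val[3] = 1101
  val[4] = 1110

1111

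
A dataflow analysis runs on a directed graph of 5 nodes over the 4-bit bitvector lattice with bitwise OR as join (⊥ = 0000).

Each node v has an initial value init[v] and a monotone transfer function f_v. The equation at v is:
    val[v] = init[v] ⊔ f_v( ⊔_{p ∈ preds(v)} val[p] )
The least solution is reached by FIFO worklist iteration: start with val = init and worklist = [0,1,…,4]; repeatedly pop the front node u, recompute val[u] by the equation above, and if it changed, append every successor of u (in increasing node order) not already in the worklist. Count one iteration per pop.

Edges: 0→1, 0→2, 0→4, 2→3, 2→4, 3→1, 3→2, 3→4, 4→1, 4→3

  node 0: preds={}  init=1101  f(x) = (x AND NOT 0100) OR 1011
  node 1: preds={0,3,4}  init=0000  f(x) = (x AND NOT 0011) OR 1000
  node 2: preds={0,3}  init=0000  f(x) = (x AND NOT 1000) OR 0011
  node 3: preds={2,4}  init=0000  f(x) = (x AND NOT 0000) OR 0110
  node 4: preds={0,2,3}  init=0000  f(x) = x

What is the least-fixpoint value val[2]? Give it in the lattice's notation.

0111

Trace (11 dequeues):
  [1] u=0 | in 0000 | out 1111 | prev 1101 | push {}
  [2] u=1 | in 1111 | out 1100 | prev 0000 | push {}
  [3] u=2 | in 1111 | out 0111 | prev 0000 | push {}
  [4] u=3 | in 0111 | out 0111 | prev 0000 | push {1,2}
  [5] u=4 | in 1111 | out 1111 | prev 0000 | push {3}
  [6] u=1 | in 1111 | out 1100 | ==
  [7] u=2 | in 1111 | out 0111 | ==
  [8] u=3 | in 1111 | out 1111 | prev 0111 | push {1,2,4}
  [9] u=1 | in 1111 | out 1100 | ==
  [10] u=2 | in 1111 | out 0111 | ==
  [11] u=4 | in 1111 | out 1111 | ==

Converged values:
  [0] 1111
  [1] 1100
  [2] 0111
  [3] 1111
  [4] 1111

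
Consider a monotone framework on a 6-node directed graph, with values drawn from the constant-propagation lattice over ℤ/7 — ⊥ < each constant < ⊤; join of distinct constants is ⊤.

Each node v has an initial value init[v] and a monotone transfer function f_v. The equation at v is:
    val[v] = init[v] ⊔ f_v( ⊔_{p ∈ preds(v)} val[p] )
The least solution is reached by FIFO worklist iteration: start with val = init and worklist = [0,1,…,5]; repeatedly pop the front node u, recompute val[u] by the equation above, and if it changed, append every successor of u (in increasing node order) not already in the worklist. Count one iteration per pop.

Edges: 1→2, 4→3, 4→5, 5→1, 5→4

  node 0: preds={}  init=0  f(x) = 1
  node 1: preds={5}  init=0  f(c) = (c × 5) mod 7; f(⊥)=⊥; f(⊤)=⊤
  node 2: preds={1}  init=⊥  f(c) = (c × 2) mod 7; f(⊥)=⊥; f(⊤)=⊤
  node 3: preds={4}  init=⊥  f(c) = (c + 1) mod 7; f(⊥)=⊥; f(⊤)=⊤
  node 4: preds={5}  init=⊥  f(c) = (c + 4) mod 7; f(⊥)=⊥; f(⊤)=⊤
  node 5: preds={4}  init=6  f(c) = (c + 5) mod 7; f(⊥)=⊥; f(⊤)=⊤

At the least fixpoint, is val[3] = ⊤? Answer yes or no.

Worklist (11 pops):
  #1 pop 0: in=⊥ → ⊤ (was 0); enqueue []
  #2 pop 1: in=6 → ⊤ (was 0); enqueue []
  #3 pop 2: in=⊤ → ⊤ (was ⊥); enqueue []
  #4 pop 3: in=⊥ → ⊥ (no change)
  #5 pop 4: in=6 → 3 (was ⊥); enqueue [3]
  #6 pop 5: in=3 → ⊤ (was 6); enqueue [1,4]
  #7 pop 3: in=3 → 4 (was ⊥); enqueue []
  #8 pop 1: in=⊤ → ⊤ (no change)
  #9 pop 4: in=⊤ → ⊤ (was 3); enqueue [3,5]
  #10 pop 3: in=⊤ → ⊤ (was 4); enqueue []
  #11 pop 5: in=⊤ → ⊤ (no change)

Fixpoint:
  val[0] = ⊤
  val[1] = ⊤
  val[2] = ⊤
  val[3] = ⊤
  val[4] = ⊤
  val[5] = ⊤

yes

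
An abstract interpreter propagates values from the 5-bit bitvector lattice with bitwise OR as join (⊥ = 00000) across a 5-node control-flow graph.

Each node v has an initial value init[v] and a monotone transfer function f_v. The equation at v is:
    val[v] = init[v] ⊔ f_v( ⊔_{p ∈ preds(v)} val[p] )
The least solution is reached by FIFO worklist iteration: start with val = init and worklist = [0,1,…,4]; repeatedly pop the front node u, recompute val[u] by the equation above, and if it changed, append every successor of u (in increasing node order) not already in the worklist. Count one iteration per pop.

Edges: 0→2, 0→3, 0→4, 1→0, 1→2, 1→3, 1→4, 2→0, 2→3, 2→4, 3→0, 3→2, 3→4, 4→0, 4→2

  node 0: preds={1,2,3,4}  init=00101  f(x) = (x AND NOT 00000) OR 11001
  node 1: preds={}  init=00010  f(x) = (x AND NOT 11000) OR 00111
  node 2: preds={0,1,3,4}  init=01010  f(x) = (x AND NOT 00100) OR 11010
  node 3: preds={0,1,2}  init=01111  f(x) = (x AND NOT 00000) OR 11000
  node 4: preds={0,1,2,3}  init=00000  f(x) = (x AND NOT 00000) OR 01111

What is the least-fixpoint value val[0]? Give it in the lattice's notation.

11111

Trace (7 dequeues):
  [1] u=0 | in 01111 | out 11111 | prev 00101 | push {}
  [2] u=1 | in 00000 | out 00111 | prev 00010 | push {0}
  [3] u=2 | in 11111 | out 11011 | prev 01010 | push {}
  [4] u=3 | in 11111 | out 11111 | prev 01111 | push {2}
  [5] u=4 | in 11111 | out 11111 | prev 00000 | push {}
  [6] u=0 | in 11111 | out 11111 | ==
  [7] u=2 | in 11111 | out 11011 | ==

Converged values:
  [0] 11111
  [1] 00111
  [2] 11011
  [3] 11111
  [4] 11111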